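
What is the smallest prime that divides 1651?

13

1651 is odd.
Digit sum 13, not divisible by 3.
Ends in 1: not divisible by 5.
7: 1651 = 7·235 + 6
11: 1651 = 11·150 + 1
13: 1651 = 13·127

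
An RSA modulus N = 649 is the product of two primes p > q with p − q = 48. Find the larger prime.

59

Since p = q + 48, we have 649 = q(q + 48), so q² + 48q − 649 = 0.
Discriminant: 48² + 4·649 = 2304 + 2596 = 4900; √4900 = 70.
q = (−48 + 70)/2 = 11, and p = q + 48 = 59.
Check: 11 · 59 = 649.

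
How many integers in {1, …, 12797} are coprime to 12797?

12540

Factor: 12797 = 67 · 191.
φ(12797) = (67−1) · (191−1) = 66 · 190 = 12540.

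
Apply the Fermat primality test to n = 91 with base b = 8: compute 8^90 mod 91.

64

8^1 ≡ 8 (mod 91)
8^2 ≡ 8^2 = 64 ≡ 64 (mod 91)
8^4 ≡ 64^2 = 4096 ≡ 1 (mod 91)
8^8 ≡ 1^2 = 1 ≡ 1 (mod 91)
8^16 ≡ 1^2 = 1 ≡ 1 (mod 91)
8^32 ≡ 1^2 = 1 ≡ 1 (mod 91)
8^64 ≡ 1^2 = 1 ≡ 1 (mod 91)
90 = 64 + 16 + 8 + 2 in binary powers of 2.
So 8^90 ≡ 1 · 1 · 1 · 64 ≡ 64 (mod 91).
Since 64 ≠ 1, base 8 is a Fermat witness: 91 is composite.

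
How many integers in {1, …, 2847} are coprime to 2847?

1728

Factor: 2847 = 3 · 13 · 73.
φ(2847) = (3−1) · (13−1) · (73−1) = 2 · 12 · 72 = 1728.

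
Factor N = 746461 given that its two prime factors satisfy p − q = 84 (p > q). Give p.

Since p = q + 84, we have 746461 = q(q + 84), so q² + 84q − 746461 = 0.
Discriminant: 84² + 4·746461 = 7056 + 2985844 = 2992900; √2992900 = 1730.
q = (−84 + 1730)/2 = 823, and p = q + 84 = 907.
Check: 823 · 907 = 746461.

907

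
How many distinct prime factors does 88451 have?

3

88451 = 11^2 · 731
731 = 17 · 43
88451 = 11^2 · 17 · 43, which has 3 distinct prime factors.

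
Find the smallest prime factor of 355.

5

355 is odd.
Digit sum 13, not divisible by 3.
Ends in 5: divisible by 5.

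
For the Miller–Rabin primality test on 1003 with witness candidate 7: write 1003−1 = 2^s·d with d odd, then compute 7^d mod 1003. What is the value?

1003 − 1 = 1002 = 2^1 · 501, so d = 501.
7^1 ≡ 7 (mod 1003)
7^2 ≡ 7^2 = 49 ≡ 49 (mod 1003)
7^4 ≡ 49^2 = 2401 ≡ 395 (mod 1003)
7^8 ≡ 395^2 = 156025 ≡ 560 (mod 1003)
7^16 ≡ 560^2 = 313600 ≡ 664 (mod 1003)
7^32 ≡ 664^2 = 440896 ≡ 579 (mod 1003)
7^64 ≡ 579^2 = 335241 ≡ 239 (mod 1003)
7^128 ≡ 239^2 = 57121 ≡ 953 (mod 1003)
7^256 ≡ 953^2 = 908209 ≡ 494 (mod 1003)
501 = 256 + 128 + 64 + 32 + 16 + 4 + 1 in binary powers of 2.
So 7^501 ≡ 494 · 953 · 239 · 579 · 664 · 395 · 7 ≡ 147 (mod 1003).
Squaring chain: 147; never reaches −1, so base 7 is a Miller–Rabin witness that 1003 is composite.

147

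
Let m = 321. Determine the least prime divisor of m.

3

321 is odd.
Digit sum 6, divisible by 3.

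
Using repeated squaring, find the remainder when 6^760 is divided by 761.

1

6^1 ≡ 6 (mod 761)
6^2 ≡ 6^2 = 36 ≡ 36 (mod 761)
6^4 ≡ 36^2 = 1296 ≡ 535 (mod 761)
6^8 ≡ 535^2 = 286225 ≡ 89 (mod 761)
6^16 ≡ 89^2 = 7921 ≡ 311 (mod 761)
6^32 ≡ 311^2 = 96721 ≡ 74 (mod 761)
6^64 ≡ 74^2 = 5476 ≡ 149 (mod 761)
6^128 ≡ 149^2 = 22201 ≡ 132 (mod 761)
6^256 ≡ 132^2 = 17424 ≡ 682 (mod 761)
6^512 ≡ 682^2 = 465124 ≡ 153 (mod 761)
760 = 512 + 128 + 64 + 32 + 16 + 8 in binary powers of 2.
So 6^760 ≡ 153 · 132 · 149 · 74 · 311 · 89 ≡ 1 (mod 761).
Since the result is 1, base 6 gives no evidence that 761 is composite.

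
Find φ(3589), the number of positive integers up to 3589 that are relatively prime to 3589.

3456

Factor: 3589 = 37 · 97.
φ(3589) = (37−1) · (97−1) = 36 · 96 = 3456.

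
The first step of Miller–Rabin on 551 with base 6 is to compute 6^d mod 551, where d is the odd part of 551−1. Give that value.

138

551 − 1 = 550 = 2^1 · 275, so d = 275.
6^1 ≡ 6 (mod 551)
6^2 ≡ 6^2 = 36 ≡ 36 (mod 551)
6^4 ≡ 36^2 = 1296 ≡ 194 (mod 551)
6^8 ≡ 194^2 = 37636 ≡ 168 (mod 551)
6^16 ≡ 168^2 = 28224 ≡ 123 (mod 551)
6^32 ≡ 123^2 = 15129 ≡ 252 (mod 551)
6^64 ≡ 252^2 = 63504 ≡ 139 (mod 551)
6^128 ≡ 139^2 = 19321 ≡ 36 (mod 551)
6^256 ≡ 36^2 = 1296 ≡ 194 (mod 551)
275 = 256 + 16 + 2 + 1 in binary powers of 2.
So 6^275 ≡ 194 · 123 · 36 · 6 ≡ 138 (mod 551).
Squaring chain: 138; never reaches −1, so base 6 is a Miller–Rabin witness that 551 is composite.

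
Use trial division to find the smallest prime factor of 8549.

8549 is odd.
Digit sum 26, not divisible by 3.
Ends in 9: not divisible by 5.
7: 8549 = 7·1221 + 2
11: 8549 = 11·777 + 2
13: 8549 = 13·657 + 8
17: 8549 = 17·502 + 15
19: 8549 = 19·449 + 18
23: 8549 = 23·371 + 16
29: 8549 = 29·294 + 23
31: 8549 = 31·275 + 24
37: 8549 = 37·231 + 2
41: 8549 = 41·208 + 21
43: 8549 = 43·198 + 35
47: 8549 = 47·181 + 42
53: 8549 = 53·161 + 16
59: 8549 = 59·144 + 53
61: 8549 = 61·140 + 9
67: 8549 = 67·127 + 40
71: 8549 = 71·120 + 29
73: 8549 = 73·117 + 8
79: 8549 = 79·108 + 17
83: 8549 = 83·103

83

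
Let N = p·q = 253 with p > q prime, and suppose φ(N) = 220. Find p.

φ(n) = (p−1)(q−1) = n − (p+q) + 1, so p + q = 253 − 220 + 1 = 34.
p and q are the roots of t² − 34t + 253 = 0.
Discriminant: 34² − 4·253 = 1156 − 1012 = 144; √144 = 12.
q = (34 − 12)/2 = 11, p = (34 + 12)/2 = 23.
Check: 11 · 23 = 253.

23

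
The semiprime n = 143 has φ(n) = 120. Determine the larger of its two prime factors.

13

φ(n) = (p−1)(q−1) = n − (p+q) + 1, so p + q = 143 − 120 + 1 = 24.
p and q are the roots of t² − 24t + 143 = 0.
Discriminant: 24² − 4·143 = 576 − 572 = 4; √4 = 2.
q = (24 − 2)/2 = 11, p = (24 + 2)/2 = 13.
Check: 11 · 13 = 143.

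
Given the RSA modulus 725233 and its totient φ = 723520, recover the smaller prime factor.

φ(n) = (p−1)(q−1) = n − (p+q) + 1, so p + q = 725233 − 723520 + 1 = 1714.
p and q are the roots of t² − 1714t + 725233 = 0.
Discriminant: 1714² − 4·725233 = 2937796 − 2900932 = 36864; √36864 = 192.
q = (1714 − 192)/2 = 761, p = (1714 + 192)/2 = 953.
Check: 761 · 953 = 725233.

761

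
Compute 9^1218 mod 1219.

9^1 ≡ 9 (mod 1219)
9^2 ≡ 9^2 = 81 ≡ 81 (mod 1219)
9^4 ≡ 81^2 = 6561 ≡ 466 (mod 1219)
9^8 ≡ 466^2 = 217156 ≡ 174 (mod 1219)
9^16 ≡ 174^2 = 30276 ≡ 1020 (mod 1219)
9^32 ≡ 1020^2 = 1040400 ≡ 593 (mod 1219)
9^64 ≡ 593^2 = 351649 ≡ 577 (mod 1219)
9^128 ≡ 577^2 = 332929 ≡ 142 (mod 1219)
9^256 ≡ 142^2 = 20164 ≡ 660 (mod 1219)
9^512 ≡ 660^2 = 435600 ≡ 417 (mod 1219)
9^1024 ≡ 417^2 = 173889 ≡ 791 (mod 1219)
1218 = 1024 + 128 + 64 + 2 in binary powers of 2.
So 9^1218 ≡ 791 · 142 · 577 · 81 ≡ 289 (mod 1219).
Since 289 ≠ 1, base 9 is a Fermat witness: 1219 is composite.

289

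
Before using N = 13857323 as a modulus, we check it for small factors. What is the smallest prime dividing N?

13857323 is odd.
Digit sum 32, not divisible by 3.
Ends in 3: not divisible by 5.
7: 13857323 = 7·1979617 + 4
11: 13857323 = 11·1259756 + 7
13: 13857323 = 13·1065947 + 12
17: 13857323 = 17·815136 + 11
19: 13857323 = 19·729332 + 15
23: 13857323 = 23·602492 + 7
29: 13857323 = 29·477838 + 21
31: 13857323 = 31·447010 + 13
37: 13857323 = 37·374522 + 9
41: 13857323 = 41·337983 + 20
43: 13857323 = 43·322263 + 14
47: 13857323 = 47·294836 + 31
53: 13857323 = 53·261458 + 49
59: 13857323 = 59·234869 + 52
61: 13857323 = 61·227169 + 14
67: 13857323 = 67·206825 + 48
71: 13857323 = 71·195173 + 40
73: 13857323 = 73·189826 + 25
79: 13857323 = 79·175409 + 12
83: 13857323 = 83·166955 + 58
89: 13857323 = 89·155700 + 23
97: 13857323 = 97·142859

97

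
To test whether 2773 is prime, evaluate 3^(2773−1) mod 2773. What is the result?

3^1 ≡ 3 (mod 2773)
3^2 ≡ 3^2 = 9 ≡ 9 (mod 2773)
3^4 ≡ 9^2 = 81 ≡ 81 (mod 2773)
3^8 ≡ 81^2 = 6561 ≡ 1015 (mod 2773)
3^16 ≡ 1015^2 = 1030225 ≡ 1442 (mod 2773)
3^32 ≡ 1442^2 = 2079364 ≡ 2387 (mod 2773)
3^64 ≡ 2387^2 = 5697769 ≡ 2027 (mod 2773)
3^128 ≡ 2027^2 = 4108729 ≡ 1916 (mod 2773)
3^256 ≡ 1916^2 = 3671056 ≡ 2377 (mod 2773)
3^512 ≡ 2377^2 = 5650129 ≡ 1528 (mod 2773)
3^1024 ≡ 1528^2 = 2334784 ≡ 2691 (mod 2773)
3^2048 ≡ 2691^2 = 7241481 ≡ 1178 (mod 2773)
2772 = 2048 + 512 + 128 + 64 + 16 + 4 in binary powers of 2.
So 3^2772 ≡ 1178 · 1528 · 1916 · 2027 · 1442 · 81 ≡ 1140 (mod 2773).
Since 1140 ≠ 1, base 3 is a Fermat witness: 2773 is composite.

1140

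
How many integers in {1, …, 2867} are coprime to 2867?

Factor: 2867 = 47 · 61.
φ(2867) = (47−1) · (61−1) = 46 · 60 = 2760.

2760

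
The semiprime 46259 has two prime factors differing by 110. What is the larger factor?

Since p = q + 110, we have 46259 = q(q + 110), so q² + 110q − 46259 = 0.
Discriminant: 110² + 4·46259 = 12100 + 185036 = 197136; √197136 = 444.
q = (−110 + 444)/2 = 167, and p = q + 110 = 277.
Check: 167 · 277 = 46259.

277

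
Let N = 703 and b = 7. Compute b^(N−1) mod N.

1

7^1 ≡ 7 (mod 703)
7^2 ≡ 7^2 = 49 ≡ 49 (mod 703)
7^4 ≡ 49^2 = 2401 ≡ 292 (mod 703)
7^8 ≡ 292^2 = 85264 ≡ 201 (mod 703)
7^16 ≡ 201^2 = 40401 ≡ 330 (mod 703)
7^32 ≡ 330^2 = 108900 ≡ 638 (mod 703)
7^64 ≡ 638^2 = 407044 ≡ 7 (mod 703)
7^128 ≡ 7^2 = 49 ≡ 49 (mod 703)
7^256 ≡ 49^2 = 2401 ≡ 292 (mod 703)
7^512 ≡ 292^2 = 85264 ≡ 201 (mod 703)
702 = 512 + 128 + 32 + 16 + 8 + 4 + 2 in binary powers of 2.
So 7^702 ≡ 201 · 49 · 638 · 330 · 201 · 292 · 49 ≡ 1 (mod 703).
Since the result is 1, base 7 gives no evidence that 703 is composite.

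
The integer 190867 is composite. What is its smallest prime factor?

31

190867 is odd.
Digit sum 31, not divisible by 3.
Ends in 7: not divisible by 5.
7: 190867 = 7·27266 + 5
11: 190867 = 11·17351 + 6
13: 190867 = 13·14682 + 1
17: 190867 = 17·11227 + 8
19: 190867 = 19·10045 + 12
23: 190867 = 23·8298 + 13
29: 190867 = 29·6581 + 18
31: 190867 = 31·6157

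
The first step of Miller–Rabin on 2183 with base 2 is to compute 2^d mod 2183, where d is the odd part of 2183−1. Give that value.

642

2183 − 1 = 2182 = 2^1 · 1091, so d = 1091.
2^1 ≡ 2 (mod 2183)
2^2 ≡ 2^2 = 4 ≡ 4 (mod 2183)
2^4 ≡ 4^2 = 16 ≡ 16 (mod 2183)
2^8 ≡ 16^2 = 256 ≡ 256 (mod 2183)
2^16 ≡ 256^2 = 65536 ≡ 46 (mod 2183)
2^32 ≡ 46^2 = 2116 ≡ 2116 (mod 2183)
2^64 ≡ 2116^2 = 4477456 ≡ 123 (mod 2183)
2^128 ≡ 123^2 = 15129 ≡ 2031 (mod 2183)
2^256 ≡ 2031^2 = 4124961 ≡ 1274 (mod 2183)
2^512 ≡ 1274^2 = 1623076 ≡ 1107 (mod 2183)
2^1024 ≡ 1107^2 = 1225449 ≡ 786 (mod 2183)
1091 = 1024 + 64 + 2 + 1 in binary powers of 2.
So 2^1091 ≡ 786 · 123 · 4 · 2 ≡ 642 (mod 2183).
Squaring chain: 642; never reaches −1, so base 2 is a Miller–Rabin witness that 2183 is composite.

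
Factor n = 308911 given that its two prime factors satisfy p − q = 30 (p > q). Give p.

571

Since p = q + 30, we have 308911 = q(q + 30), so q² + 30q − 308911 = 0.
Discriminant: 30² + 4·308911 = 900 + 1235644 = 1236544; √1236544 = 1112.
q = (−30 + 1112)/2 = 541, and p = q + 30 = 571.
Check: 541 · 571 = 308911.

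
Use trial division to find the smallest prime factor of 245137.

29

245137 is odd.
Digit sum 22, not divisible by 3.
Ends in 7: not divisible by 5.
7: 245137 = 7·35019 + 4
11: 245137 = 11·22285 + 2
13: 245137 = 13·18856 + 9
17: 245137 = 17·14419 + 14
19: 245137 = 19·12901 + 18
23: 245137 = 23·10658 + 3
29: 245137 = 29·8453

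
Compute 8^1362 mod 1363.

8^1 ≡ 8 (mod 1363)
8^2 ≡ 8^2 = 64 ≡ 64 (mod 1363)
8^4 ≡ 64^2 = 4096 ≡ 7 (mod 1363)
8^8 ≡ 7^2 = 49 ≡ 49 (mod 1363)
8^16 ≡ 49^2 = 2401 ≡ 1038 (mod 1363)
8^32 ≡ 1038^2 = 1077444 ≡ 674 (mod 1363)
8^64 ≡ 674^2 = 454276 ≡ 397 (mod 1363)
8^128 ≡ 397^2 = 157609 ≡ 864 (mod 1363)
8^256 ≡ 864^2 = 746496 ≡ 935 (mod 1363)
8^512 ≡ 935^2 = 874225 ≡ 542 (mod 1363)
8^1024 ≡ 542^2 = 293764 ≡ 719 (mod 1363)
1362 = 1024 + 256 + 64 + 16 + 2 in binary powers of 2.
So 8^1362 ≡ 719 · 935 · 397 · 1038 · 64 ≡ 573 (mod 1363).
Since 573 ≠ 1, base 8 is a Fermat witness: 1363 is composite.

573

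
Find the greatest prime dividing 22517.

89

22517 = 11 · 2047
2047 = 23 · 89
89 is prime.
So 22517 = 11 · 23 · 89; the largest prime factor is 89.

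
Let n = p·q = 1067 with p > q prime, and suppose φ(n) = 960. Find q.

φ(n) = (p−1)(q−1) = n − (p+q) + 1, so p + q = 1067 − 960 + 1 = 108.
p and q are the roots of t² − 108t + 1067 = 0.
Discriminant: 108² − 4·1067 = 11664 − 4268 = 7396; √7396 = 86.
q = (108 − 86)/2 = 11, p = (108 + 86)/2 = 97.
Check: 11 · 97 = 1067.

11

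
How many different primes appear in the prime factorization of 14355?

14355 = 3^2 · 1595
1595 = 5 · 319
319 = 11 · 29
14355 = 3^2 · 5 · 11 · 29, which has 4 distinct prime factors.

4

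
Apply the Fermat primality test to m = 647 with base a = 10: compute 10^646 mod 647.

1

10^1 ≡ 10 (mod 647)
10^2 ≡ 10^2 = 100 ≡ 100 (mod 647)
10^4 ≡ 100^2 = 10000 ≡ 295 (mod 647)
10^8 ≡ 295^2 = 87025 ≡ 327 (mod 647)
10^16 ≡ 327^2 = 106929 ≡ 174 (mod 647)
10^32 ≡ 174^2 = 30276 ≡ 514 (mod 647)
10^64 ≡ 514^2 = 264196 ≡ 220 (mod 647)
10^128 ≡ 220^2 = 48400 ≡ 522 (mod 647)
10^256 ≡ 522^2 = 272484 ≡ 97 (mod 647)
10^512 ≡ 97^2 = 9409 ≡ 351 (mod 647)
646 = 512 + 128 + 4 + 2 in binary powers of 2.
So 10^646 ≡ 351 · 522 · 295 · 100 ≡ 1 (mod 647).
Since the result is 1, base 10 gives no evidence that 647 is composite.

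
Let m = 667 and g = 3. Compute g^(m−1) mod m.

660

3^1 ≡ 3 (mod 667)
3^2 ≡ 3^2 = 9 ≡ 9 (mod 667)
3^4 ≡ 9^2 = 81 ≡ 81 (mod 667)
3^8 ≡ 81^2 = 6561 ≡ 558 (mod 667)
3^16 ≡ 558^2 = 311364 ≡ 542 (mod 667)
3^32 ≡ 542^2 = 293764 ≡ 284 (mod 667)
3^64 ≡ 284^2 = 80656 ≡ 616 (mod 667)
3^128 ≡ 616^2 = 379456 ≡ 600 (mod 667)
3^256 ≡ 600^2 = 360000 ≡ 487 (mod 667)
3^512 ≡ 487^2 = 237169 ≡ 384 (mod 667)
666 = 512 + 128 + 16 + 8 + 2 in binary powers of 2.
So 3^666 ≡ 384 · 600 · 542 · 558 · 9 ≡ 660 (mod 667).
Since 660 ≠ 1, base 3 is a Fermat witness: 667 is composite.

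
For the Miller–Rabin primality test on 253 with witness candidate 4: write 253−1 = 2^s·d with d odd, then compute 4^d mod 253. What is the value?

253 − 1 = 252 = 2^2 · 63, so d = 63.
4^1 ≡ 4 (mod 253)
4^2 ≡ 4^2 = 16 ≡ 16 (mod 253)
4^4 ≡ 16^2 = 256 ≡ 3 (mod 253)
4^8 ≡ 3^2 = 9 ≡ 9 (mod 253)
4^16 ≡ 9^2 = 81 ≡ 81 (mod 253)
4^32 ≡ 81^2 = 6561 ≡ 236 (mod 253)
63 = 32 + 16 + 8 + 4 + 2 + 1 in binary powers of 2.
So 4^63 ≡ 236 · 81 · 9 · 3 · 16 · 4 ≡ 9 (mod 253).
Squaring chain: 9 → 81; never reaches −1, so base 4 is a Miller–Rabin witness that 253 is composite.

9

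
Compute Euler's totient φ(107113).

Factor: 107113 = 43 · 47 · 53.
φ(107113) = (43−1) · (47−1) · (53−1) = 42 · 46 · 52 = 100464.

100464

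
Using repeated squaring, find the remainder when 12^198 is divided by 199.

1

12^1 ≡ 12 (mod 199)
12^2 ≡ 12^2 = 144 ≡ 144 (mod 199)
12^4 ≡ 144^2 = 20736 ≡ 40 (mod 199)
12^8 ≡ 40^2 = 1600 ≡ 8 (mod 199)
12^16 ≡ 8^2 = 64 ≡ 64 (mod 199)
12^32 ≡ 64^2 = 4096 ≡ 116 (mod 199)
12^64 ≡ 116^2 = 13456 ≡ 123 (mod 199)
12^128 ≡ 123^2 = 15129 ≡ 5 (mod 199)
198 = 128 + 64 + 4 + 2 in binary powers of 2.
So 12^198 ≡ 5 · 123 · 40 · 144 ≡ 1 (mod 199).
Since the result is 1, base 12 gives no evidence that 199 is composite.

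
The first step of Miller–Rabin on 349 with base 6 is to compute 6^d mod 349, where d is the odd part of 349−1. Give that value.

349 − 1 = 348 = 2^2 · 87, so d = 87.
6^1 ≡ 6 (mod 349)
6^2 ≡ 6^2 = 36 ≡ 36 (mod 349)
6^4 ≡ 36^2 = 1296 ≡ 249 (mod 349)
6^8 ≡ 249^2 = 62001 ≡ 228 (mod 349)
6^16 ≡ 228^2 = 51984 ≡ 332 (mod 349)
6^32 ≡ 332^2 = 110224 ≡ 289 (mod 349)
6^64 ≡ 289^2 = 83521 ≡ 110 (mod 349)
87 = 64 + 16 + 4 + 2 + 1 in binary powers of 2.
So 6^87 ≡ 110 · 332 · 249 · 36 · 6 ≡ 136 (mod 349).
Squaring chain: 136 → 348; reaches −1, so base 6 does not prove 349 composite.

136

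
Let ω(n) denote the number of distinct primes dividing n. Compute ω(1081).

1081 = 23 · 47
1081 = 23 · 47, which has 2 distinct prime factors.

2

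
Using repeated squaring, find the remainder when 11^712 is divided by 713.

11^1 ≡ 11 (mod 713)
11^2 ≡ 11^2 = 121 ≡ 121 (mod 713)
11^4 ≡ 121^2 = 14641 ≡ 381 (mod 713)
11^8 ≡ 381^2 = 145161 ≡ 422 (mod 713)
11^16 ≡ 422^2 = 178084 ≡ 547 (mod 713)
11^32 ≡ 547^2 = 299209 ≡ 462 (mod 713)
11^64 ≡ 462^2 = 213444 ≡ 257 (mod 713)
11^128 ≡ 257^2 = 66049 ≡ 453 (mod 713)
11^256 ≡ 453^2 = 205209 ≡ 578 (mod 713)
11^512 ≡ 578^2 = 334084 ≡ 400 (mod 713)
712 = 512 + 128 + 64 + 8 in binary powers of 2.
So 11^712 ≡ 400 · 453 · 257 · 422 ≡ 514 (mod 713).
Since 514 ≠ 1, base 11 is a Fermat witness: 713 is composite.

514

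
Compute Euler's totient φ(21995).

17056

Factor: 21995 = 5 · 53 · 83.
φ(21995) = (5−1) · (53−1) · (83−1) = 4 · 52 · 82 = 17056.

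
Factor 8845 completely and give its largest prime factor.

61

8845 = 5 · 1769
1769 = 29 · 61
61 is prime.
So 8845 = 5 · 29 · 61; the largest prime factor is 61.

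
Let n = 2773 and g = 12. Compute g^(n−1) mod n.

1575

12^1 ≡ 12 (mod 2773)
12^2 ≡ 12^2 = 144 ≡ 144 (mod 2773)
12^4 ≡ 144^2 = 20736 ≡ 1325 (mod 2773)
12^8 ≡ 1325^2 = 1755625 ≡ 316 (mod 2773)
12^16 ≡ 316^2 = 99856 ≡ 28 (mod 2773)
12^32 ≡ 28^2 = 784 ≡ 784 (mod 2773)
12^64 ≡ 784^2 = 614656 ≡ 1823 (mod 2773)
12^128 ≡ 1823^2 = 3323329 ≡ 1275 (mod 2773)
12^256 ≡ 1275^2 = 1625625 ≡ 647 (mod 2773)
12^512 ≡ 647^2 = 418609 ≡ 2659 (mod 2773)
12^1024 ≡ 2659^2 = 7070281 ≡ 1904 (mod 2773)
12^2048 ≡ 1904^2 = 3625216 ≡ 905 (mod 2773)
2772 = 2048 + 512 + 128 + 64 + 16 + 4 in binary powers of 2.
So 12^2772 ≡ 905 · 2659 · 1275 · 1823 · 28 · 1325 ≡ 1575 (mod 2773).
Since 1575 ≠ 1, base 12 is a Fermat witness: 2773 is composite.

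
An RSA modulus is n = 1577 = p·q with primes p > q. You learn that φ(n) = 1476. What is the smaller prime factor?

φ(n) = (p−1)(q−1) = n − (p+q) + 1, so p + q = 1577 − 1476 + 1 = 102.
p and q are the roots of t² − 102t + 1577 = 0.
Discriminant: 102² − 4·1577 = 10404 − 6308 = 4096; √4096 = 64.
q = (102 − 64)/2 = 19, p = (102 + 64)/2 = 83.
Check: 19 · 83 = 1577.

19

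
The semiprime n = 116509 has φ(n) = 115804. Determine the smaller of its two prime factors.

φ(n) = (p−1)(q−1) = n − (p+q) + 1, so p + q = 116509 − 115804 + 1 = 706.
p and q are the roots of t² − 706t + 116509 = 0.
Discriminant: 706² − 4·116509 = 498436 − 466036 = 32400; √32400 = 180.
q = (706 − 180)/2 = 263, p = (706 + 180)/2 = 443.
Check: 263 · 443 = 116509.

263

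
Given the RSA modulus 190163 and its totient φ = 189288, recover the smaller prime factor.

φ(n) = (p−1)(q−1) = n − (p+q) + 1, so p + q = 190163 − 189288 + 1 = 876.
p and q are the roots of t² − 876t + 190163 = 0.
Discriminant: 876² − 4·190163 = 767376 − 760652 = 6724; √6724 = 82.
q = (876 − 82)/2 = 397, p = (876 + 82)/2 = 479.
Check: 397 · 479 = 190163.

397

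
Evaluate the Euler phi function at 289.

Factor: 289 = 17^2.
φ(289) = 17^1·(17−1) = 272.

272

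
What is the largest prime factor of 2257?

61

2257 = 37 · 61
61 is prime.
So 2257 = 37 · 61; the largest prime factor is 61.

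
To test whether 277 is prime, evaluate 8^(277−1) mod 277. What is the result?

1

8^1 ≡ 8 (mod 277)
8^2 ≡ 8^2 = 64 ≡ 64 (mod 277)
8^4 ≡ 64^2 = 4096 ≡ 218 (mod 277)
8^8 ≡ 218^2 = 47524 ≡ 157 (mod 277)
8^16 ≡ 157^2 = 24649 ≡ 273 (mod 277)
8^32 ≡ 273^2 = 74529 ≡ 16 (mod 277)
8^64 ≡ 16^2 = 256 ≡ 256 (mod 277)
8^128 ≡ 256^2 = 65536 ≡ 164 (mod 277)
8^256 ≡ 164^2 = 26896 ≡ 27 (mod 277)
276 = 256 + 16 + 4 in binary powers of 2.
So 8^276 ≡ 27 · 273 · 218 ≡ 1 (mod 277).
Since the result is 1, base 8 gives no evidence that 277 is composite.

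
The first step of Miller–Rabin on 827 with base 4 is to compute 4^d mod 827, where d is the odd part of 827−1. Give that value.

827 − 1 = 826 = 2^1 · 413, so d = 413.
4^1 ≡ 4 (mod 827)
4^2 ≡ 4^2 = 16 ≡ 16 (mod 827)
4^4 ≡ 16^2 = 256 ≡ 256 (mod 827)
4^8 ≡ 256^2 = 65536 ≡ 203 (mod 827)
4^16 ≡ 203^2 = 41209 ≡ 686 (mod 827)
4^32 ≡ 686^2 = 470596 ≡ 33 (mod 827)
4^64 ≡ 33^2 = 1089 ≡ 262 (mod 827)
4^128 ≡ 262^2 = 68644 ≡ 3 (mod 827)
4^256 ≡ 3^2 = 9 ≡ 9 (mod 827)
413 = 256 + 128 + 16 + 8 + 4 + 1 in binary powers of 2.
So 4^413 ≡ 9 · 3 · 686 · 203 · 256 · 4 ≡ 1 (mod 827).
Since 4^d ≡ 1 (mod 827), base 4 does not prove 827 composite.

1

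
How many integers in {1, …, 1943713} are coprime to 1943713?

Factor: 1943713 = 103 · 113 · 167.
φ(1943713) = (103−1) · (113−1) · (167−1) = 102 · 112 · 166 = 1896384.

1896384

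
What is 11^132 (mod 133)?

11^1 ≡ 11 (mod 133)
11^2 ≡ 11^2 = 121 ≡ 121 (mod 133)
11^4 ≡ 121^2 = 14641 ≡ 11 (mod 133)
11^8 ≡ 11^2 = 121 ≡ 121 (mod 133)
11^16 ≡ 121^2 = 14641 ≡ 11 (mod 133)
11^32 ≡ 11^2 = 121 ≡ 121 (mod 133)
11^64 ≡ 121^2 = 14641 ≡ 11 (mod 133)
11^128 ≡ 11^2 = 121 ≡ 121 (mod 133)
132 = 128 + 4 in binary powers of 2.
So 11^132 ≡ 121 · 11 ≡ 1 (mod 133).
Since the result is 1, base 11 gives no evidence that 133 is composite.

1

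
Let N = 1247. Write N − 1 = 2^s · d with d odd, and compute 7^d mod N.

1247 − 1 = 1246 = 2^1 · 623, so d = 623.
7^1 ≡ 7 (mod 1247)
7^2 ≡ 7^2 = 49 ≡ 49 (mod 1247)
7^4 ≡ 49^2 = 2401 ≡ 1154 (mod 1247)
7^8 ≡ 1154^2 = 1331716 ≡ 1167 (mod 1247)
7^16 ≡ 1167^2 = 1361889 ≡ 165 (mod 1247)
7^32 ≡ 165^2 = 27225 ≡ 1038 (mod 1247)
7^64 ≡ 1038^2 = 1077444 ≡ 36 (mod 1247)
7^128 ≡ 36^2 = 1296 ≡ 49 (mod 1247)
7^256 ≡ 49^2 = 2401 ≡ 1154 (mod 1247)
7^512 ≡ 1154^2 = 1331716 ≡ 1167 (mod 1247)
623 = 512 + 64 + 32 + 8 + 4 + 2 + 1 in binary powers of 2.
So 7^623 ≡ 1167 · 36 · 1038 · 1167 · 1154 · 49 · 7 ≡ 639 (mod 1247).
Squaring chain: 639; never reaches −1, so base 7 is a Miller–Rabin witness that 1247 is composite.

639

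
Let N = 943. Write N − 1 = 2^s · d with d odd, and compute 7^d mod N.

429

943 − 1 = 942 = 2^1 · 471, so d = 471.
7^1 ≡ 7 (mod 943)
7^2 ≡ 7^2 = 49 ≡ 49 (mod 943)
7^4 ≡ 49^2 = 2401 ≡ 515 (mod 943)
7^8 ≡ 515^2 = 265225 ≡ 242 (mod 943)
7^16 ≡ 242^2 = 58564 ≡ 98 (mod 943)
7^32 ≡ 98^2 = 9604 ≡ 174 (mod 943)
7^64 ≡ 174^2 = 30276 ≡ 100 (mod 943)
7^128 ≡ 100^2 = 10000 ≡ 570 (mod 943)
7^256 ≡ 570^2 = 324900 ≡ 508 (mod 943)
471 = 256 + 128 + 64 + 16 + 4 + 2 + 1 in binary powers of 2.
So 7^471 ≡ 508 · 570 · 100 · 98 · 515 · 49 · 7 ≡ 429 (mod 943).
Squaring chain: 429; never reaches −1, so base 7 is a Miller–Rabin witness that 943 is composite.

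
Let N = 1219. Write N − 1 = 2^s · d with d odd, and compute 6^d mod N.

767

1219 − 1 = 1218 = 2^1 · 609, so d = 609.
6^1 ≡ 6 (mod 1219)
6^2 ≡ 6^2 = 36 ≡ 36 (mod 1219)
6^4 ≡ 36^2 = 1296 ≡ 77 (mod 1219)
6^8 ≡ 77^2 = 5929 ≡ 1053 (mod 1219)
6^16 ≡ 1053^2 = 1108809 ≡ 738 (mod 1219)
6^32 ≡ 738^2 = 544644 ≡ 970 (mod 1219)
6^64 ≡ 970^2 = 940900 ≡ 1051 (mod 1219)
6^128 ≡ 1051^2 = 1104601 ≡ 187 (mod 1219)
6^256 ≡ 187^2 = 34969 ≡ 837 (mod 1219)
6^512 ≡ 837^2 = 700569 ≡ 863 (mod 1219)
609 = 512 + 64 + 32 + 1 in binary powers of 2.
So 6^609 ≡ 863 · 1051 · 970 · 6 ≡ 767 (mod 1219).
Squaring chain: 767; never reaches −1, so base 6 is a Miller–Rabin witness that 1219 is composite.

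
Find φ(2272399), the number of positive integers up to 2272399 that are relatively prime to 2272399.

2220000

Factor: 2272399 = 101 · 149 · 151.
φ(2272399) = (101−1) · (149−1) · (151−1) = 100 · 148 · 150 = 2220000.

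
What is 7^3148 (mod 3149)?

7^1 ≡ 7 (mod 3149)
7^2 ≡ 7^2 = 49 ≡ 49 (mod 3149)
7^4 ≡ 49^2 = 2401 ≡ 2401 (mod 3149)
7^8 ≡ 2401^2 = 5764801 ≡ 2131 (mod 3149)
7^16 ≡ 2131^2 = 4541161 ≡ 303 (mod 3149)
7^32 ≡ 303^2 = 91809 ≡ 488 (mod 3149)
7^64 ≡ 488^2 = 238144 ≡ 1969 (mod 3149)
7^128 ≡ 1969^2 = 3876961 ≡ 542 (mod 3149)
7^256 ≡ 542^2 = 293764 ≡ 907 (mod 3149)
7^512 ≡ 907^2 = 822649 ≡ 760 (mod 3149)
7^1024 ≡ 760^2 = 577600 ≡ 1333 (mod 3149)
7^2048 ≡ 1333^2 = 1776889 ≡ 853 (mod 3149)
3148 = 2048 + 1024 + 64 + 8 + 4 in binary powers of 2.
So 7^3148 ≡ 853 · 1333 · 1969 · 2131 · 2401 ≡ 272 (mod 3149).
Since 272 ≠ 1, base 7 is a Fermat witness: 3149 is composite.

272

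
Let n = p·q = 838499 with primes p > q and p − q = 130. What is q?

Since p = q + 130, we have 838499 = q(q + 130), so q² + 130q − 838499 = 0.
Discriminant: 130² + 4·838499 = 16900 + 3353996 = 3370896; √3370896 = 1836.
q = (−130 + 1836)/2 = 853, and p = q + 130 = 983.
Check: 853 · 983 = 838499.

853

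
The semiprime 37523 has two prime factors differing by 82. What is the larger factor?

239

Since p = q + 82, we have 37523 = q(q + 82), so q² + 82q − 37523 = 0.
Discriminant: 82² + 4·37523 = 6724 + 150092 = 156816; √156816 = 396.
q = (−82 + 396)/2 = 157, and p = q + 82 = 239.
Check: 157 · 239 = 37523.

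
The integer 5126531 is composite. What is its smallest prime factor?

5126531 is odd.
Digit sum 23, not divisible by 3.
Ends in 1: not divisible by 5.
7: 5126531 = 7·732361 + 4
11: 5126531 = 11·466048 + 3
13: 5126531 = 13·394348 + 7
17: 5126531 = 17·301560 + 11
19: 5126531 = 19·269817 + 8
23: 5126531 = 23·222892 + 15
29: 5126531 = 29·176776 + 27
31: 5126531 = 31·165371 + 30
37: 5126531 = 37·138554 + 33
41: 5126531 = 41·125037 + 14
43: 5126531 = 43·119221 + 28
47: 5126531 = 47·109075 + 6
53: 5126531 = 53·96727

53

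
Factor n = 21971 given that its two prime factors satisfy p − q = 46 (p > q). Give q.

Since p = q + 46, we have 21971 = q(q + 46), so q² + 46q − 21971 = 0.
Discriminant: 46² + 4·21971 = 2116 + 87884 = 90000; √90000 = 300.
q = (−46 + 300)/2 = 127, and p = q + 46 = 173.
Check: 127 · 173 = 21971.

127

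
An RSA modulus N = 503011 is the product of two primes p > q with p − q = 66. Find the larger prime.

Since p = q + 66, we have 503011 = q(q + 66), so q² + 66q − 503011 = 0.
Discriminant: 66² + 4·503011 = 4356 + 2012044 = 2016400; √2016400 = 1420.
q = (−66 + 1420)/2 = 677, and p = q + 66 = 743.
Check: 677 · 743 = 503011.

743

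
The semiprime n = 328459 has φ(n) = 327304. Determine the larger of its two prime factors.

653

φ(n) = (p−1)(q−1) = n − (p+q) + 1, so p + q = 328459 − 327304 + 1 = 1156.
p and q are the roots of t² − 1156t + 328459 = 0.
Discriminant: 1156² − 4·328459 = 1336336 − 1313836 = 22500; √22500 = 150.
q = (1156 − 150)/2 = 503, p = (1156 + 150)/2 = 653.
Check: 503 · 653 = 328459.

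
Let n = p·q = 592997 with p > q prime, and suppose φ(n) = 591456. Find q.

φ(n) = (p−1)(q−1) = n − (p+q) + 1, so p + q = 592997 − 591456 + 1 = 1542.
p and q are the roots of t² − 1542t + 592997 = 0.
Discriminant: 1542² − 4·592997 = 2377764 − 2371988 = 5776; √5776 = 76.
q = (1542 − 76)/2 = 733, p = (1542 + 76)/2 = 809.
Check: 733 · 809 = 592997.

733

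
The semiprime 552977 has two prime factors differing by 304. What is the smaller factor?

Since p = q + 304, we have 552977 = q(q + 304), so q² + 304q − 552977 = 0.
Discriminant: 304² + 4·552977 = 92416 + 2211908 = 2304324; √2304324 = 1518.
q = (−304 + 1518)/2 = 607, and p = q + 304 = 911.
Check: 607 · 911 = 552977.

607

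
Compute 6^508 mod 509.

6^1 ≡ 6 (mod 509)
6^2 ≡ 6^2 = 36 ≡ 36 (mod 509)
6^4 ≡ 36^2 = 1296 ≡ 278 (mod 509)
6^8 ≡ 278^2 = 77284 ≡ 425 (mod 509)
6^16 ≡ 425^2 = 180625 ≡ 439 (mod 509)
6^32 ≡ 439^2 = 192721 ≡ 319 (mod 509)
6^64 ≡ 319^2 = 101761 ≡ 470 (mod 509)
6^128 ≡ 470^2 = 220900 ≡ 503 (mod 509)
6^256 ≡ 503^2 = 253009 ≡ 36 (mod 509)
508 = 256 + 128 + 64 + 32 + 16 + 8 + 4 in binary powers of 2.
So 6^508 ≡ 36 · 503 · 470 · 319 · 439 · 425 · 278 ≡ 1 (mod 509).
Since the result is 1, base 6 gives no evidence that 509 is composite.

1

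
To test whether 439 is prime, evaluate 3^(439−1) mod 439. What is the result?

1

3^1 ≡ 3 (mod 439)
3^2 ≡ 3^2 = 9 ≡ 9 (mod 439)
3^4 ≡ 9^2 = 81 ≡ 81 (mod 439)
3^8 ≡ 81^2 = 6561 ≡ 415 (mod 439)
3^16 ≡ 415^2 = 172225 ≡ 137 (mod 439)
3^32 ≡ 137^2 = 18769 ≡ 331 (mod 439)
3^64 ≡ 331^2 = 109561 ≡ 250 (mod 439)
3^128 ≡ 250^2 = 62500 ≡ 162 (mod 439)
3^256 ≡ 162^2 = 26244 ≡ 343 (mod 439)
438 = 256 + 128 + 32 + 16 + 4 + 2 in binary powers of 2.
So 3^438 ≡ 343 · 162 · 331 · 137 · 81 · 9 ≡ 1 (mod 439).
Since the result is 1, base 3 gives no evidence that 439 is composite.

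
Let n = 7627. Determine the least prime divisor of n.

29

7627 is odd.
Digit sum 22, not divisible by 3.
Ends in 7: not divisible by 5.
7: 7627 = 7·1089 + 4
11: 7627 = 11·693 + 4
13: 7627 = 13·586 + 9
17: 7627 = 17·448 + 11
19: 7627 = 19·401 + 8
23: 7627 = 23·331 + 14
29: 7627 = 29·263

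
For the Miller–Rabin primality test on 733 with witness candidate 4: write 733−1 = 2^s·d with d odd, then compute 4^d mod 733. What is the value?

733 − 1 = 732 = 2^2 · 183, so d = 183.
4^1 ≡ 4 (mod 733)
4^2 ≡ 4^2 = 16 ≡ 16 (mod 733)
4^4 ≡ 16^2 = 256 ≡ 256 (mod 733)
4^8 ≡ 256^2 = 65536 ≡ 299 (mod 733)
4^16 ≡ 299^2 = 89401 ≡ 708 (mod 733)
4^32 ≡ 708^2 = 501264 ≡ 625 (mod 733)
4^64 ≡ 625^2 = 390625 ≡ 669 (mod 733)
4^128 ≡ 669^2 = 447561 ≡ 431 (mod 733)
183 = 128 + 32 + 16 + 4 + 2 + 1 in binary powers of 2.
So 4^183 ≡ 431 · 625 · 708 · 256 · 16 · 4 ≡ 732 (mod 733).
Since 4^d ≡ 732 (mod 733), base 4 does not prove 733 composite.

732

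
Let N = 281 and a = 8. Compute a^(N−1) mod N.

8^1 ≡ 8 (mod 281)
8^2 ≡ 8^2 = 64 ≡ 64 (mod 281)
8^4 ≡ 64^2 = 4096 ≡ 162 (mod 281)
8^8 ≡ 162^2 = 26244 ≡ 111 (mod 281)
8^16 ≡ 111^2 = 12321 ≡ 238 (mod 281)
8^32 ≡ 238^2 = 56644 ≡ 163 (mod 281)
8^64 ≡ 163^2 = 26569 ≡ 155 (mod 281)
8^128 ≡ 155^2 = 24025 ≡ 140 (mod 281)
8^256 ≡ 140^2 = 19600 ≡ 211 (mod 281)
280 = 256 + 16 + 8 in binary powers of 2.
So 8^280 ≡ 211 · 238 · 111 ≡ 1 (mod 281).
Since the result is 1, base 8 gives no evidence that 281 is composite.

1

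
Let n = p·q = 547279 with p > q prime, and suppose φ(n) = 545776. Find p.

φ(n) = (p−1)(q−1) = n − (p+q) + 1, so p + q = 547279 − 545776 + 1 = 1504.
p and q are the roots of t² − 1504t + 547279 = 0.
Discriminant: 1504² − 4·547279 = 2262016 − 2189116 = 72900; √72900 = 270.
q = (1504 − 270)/2 = 617, p = (1504 + 270)/2 = 887.
Check: 617 · 887 = 547279.

887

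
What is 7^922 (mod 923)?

4

7^1 ≡ 7 (mod 923)
7^2 ≡ 7^2 = 49 ≡ 49 (mod 923)
7^4 ≡ 49^2 = 2401 ≡ 555 (mod 923)
7^8 ≡ 555^2 = 308025 ≡ 666 (mod 923)
7^16 ≡ 666^2 = 443556 ≡ 516 (mod 923)
7^32 ≡ 516^2 = 266256 ≡ 432 (mod 923)
7^64 ≡ 432^2 = 186624 ≡ 178 (mod 923)
7^128 ≡ 178^2 = 31684 ≡ 302 (mod 923)
7^256 ≡ 302^2 = 91204 ≡ 750 (mod 923)
7^512 ≡ 750^2 = 562500 ≡ 393 (mod 923)
922 = 512 + 256 + 128 + 16 + 8 + 2 in binary powers of 2.
So 7^922 ≡ 393 · 750 · 302 · 516 · 666 · 49 ≡ 4 (mod 923).
Since 4 ≠ 1, base 7 is a Fermat witness: 923 is composite.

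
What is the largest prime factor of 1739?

1739 = 37 · 47
47 is prime.
So 1739 = 37 · 47; the largest prime factor is 47.

47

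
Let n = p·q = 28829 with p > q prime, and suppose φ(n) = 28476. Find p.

φ(n) = (p−1)(q−1) = n − (p+q) + 1, so p + q = 28829 − 28476 + 1 = 354.
p and q are the roots of t² − 354t + 28829 = 0.
Discriminant: 354² − 4·28829 = 125316 − 115316 = 10000; √10000 = 100.
q = (354 − 100)/2 = 127, p = (354 + 100)/2 = 227.
Check: 127 · 227 = 28829.

227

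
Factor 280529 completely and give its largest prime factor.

280529 = 53 · 5293
5293 = 67 · 79
79 is prime.
So 280529 = 53 · 67 · 79; the largest prime factor is 79.

79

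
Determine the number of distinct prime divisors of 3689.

3

3689 = 7 · 527
527 = 17 · 31
3689 = 7 · 17 · 31, which has 3 distinct prime factors.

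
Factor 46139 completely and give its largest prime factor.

46139 = 29 · 1591
1591 = 37 · 43
43 is prime.
So 46139 = 29 · 37 · 43; the largest prime factor is 43.

43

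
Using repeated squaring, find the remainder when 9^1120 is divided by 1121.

9^1 ≡ 9 (mod 1121)
9^2 ≡ 9^2 = 81 ≡ 81 (mod 1121)
9^4 ≡ 81^2 = 6561 ≡ 956 (mod 1121)
9^8 ≡ 956^2 = 913936 ≡ 321 (mod 1121)
9^16 ≡ 321^2 = 103041 ≡ 1030 (mod 1121)
9^32 ≡ 1030^2 = 1060900 ≡ 434 (mod 1121)
9^64 ≡ 434^2 = 188356 ≡ 28 (mod 1121)
9^128 ≡ 28^2 = 784 ≡ 784 (mod 1121)
9^256 ≡ 784^2 = 614656 ≡ 348 (mod 1121)
9^512 ≡ 348^2 = 121104 ≡ 36 (mod 1121)
9^1024 ≡ 36^2 = 1296 ≡ 175 (mod 1121)
1120 = 1024 + 64 + 32 in binary powers of 2.
So 9^1120 ≡ 175 · 28 · 434 ≡ 63 (mod 1121).
Since 63 ≠ 1, base 9 is a Fermat witness: 1121 is composite.

63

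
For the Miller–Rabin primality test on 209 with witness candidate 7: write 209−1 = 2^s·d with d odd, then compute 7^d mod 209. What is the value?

178

209 − 1 = 208 = 2^4 · 13, so d = 13.
7^1 ≡ 7 (mod 209)
7^2 ≡ 7^2 = 49 ≡ 49 (mod 209)
7^4 ≡ 49^2 = 2401 ≡ 102 (mod 209)
7^8 ≡ 102^2 = 10404 ≡ 163 (mod 209)
13 = 8 + 4 + 1 in binary powers of 2.
So 7^13 ≡ 163 · 102 · 7 ≡ 178 (mod 209).
Squaring chain: 178 → 125 → 159 → 201; never reaches −1, so base 7 is a Miller–Rabin witness that 209 is composite.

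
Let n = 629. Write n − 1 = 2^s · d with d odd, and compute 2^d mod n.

629 − 1 = 628 = 2^2 · 157, so d = 157.
2^1 ≡ 2 (mod 629)
2^2 ≡ 2^2 = 4 ≡ 4 (mod 629)
2^4 ≡ 4^2 = 16 ≡ 16 (mod 629)
2^8 ≡ 16^2 = 256 ≡ 256 (mod 629)
2^16 ≡ 256^2 = 65536 ≡ 120 (mod 629)
2^32 ≡ 120^2 = 14400 ≡ 562 (mod 629)
2^64 ≡ 562^2 = 315844 ≡ 86 (mod 629)
2^128 ≡ 86^2 = 7396 ≡ 477 (mod 629)
157 = 128 + 16 + 8 + 4 + 1 in binary powers of 2.
So 2^157 ≡ 477 · 120 · 256 · 16 · 2 ≡ 15 (mod 629).
Squaring chain: 15 → 225; never reaches −1, so base 2 is a Miller–Rabin witness that 629 is composite.

15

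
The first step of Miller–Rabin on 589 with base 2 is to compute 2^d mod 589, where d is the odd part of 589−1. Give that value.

407

589 − 1 = 588 = 2^2 · 147, so d = 147.
2^1 ≡ 2 (mod 589)
2^2 ≡ 2^2 = 4 ≡ 4 (mod 589)
2^4 ≡ 4^2 = 16 ≡ 16 (mod 589)
2^8 ≡ 16^2 = 256 ≡ 256 (mod 589)
2^16 ≡ 256^2 = 65536 ≡ 157 (mod 589)
2^32 ≡ 157^2 = 24649 ≡ 500 (mod 589)
2^64 ≡ 500^2 = 250000 ≡ 264 (mod 589)
2^128 ≡ 264^2 = 69696 ≡ 194 (mod 589)
147 = 128 + 16 + 2 + 1 in binary powers of 2.
So 2^147 ≡ 194 · 157 · 4 · 2 ≡ 407 (mod 589).
Squaring chain: 407 → 140; never reaches −1, so base 2 is a Miller–Rabin witness that 589 is composite.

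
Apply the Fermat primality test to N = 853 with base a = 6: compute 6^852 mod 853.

6^1 ≡ 6 (mod 853)
6^2 ≡ 6^2 = 36 ≡ 36 (mod 853)
6^4 ≡ 36^2 = 1296 ≡ 443 (mod 853)
6^8 ≡ 443^2 = 196249 ≡ 59 (mod 853)
6^16 ≡ 59^2 = 3481 ≡ 69 (mod 853)
6^32 ≡ 69^2 = 4761 ≡ 496 (mod 853)
6^64 ≡ 496^2 = 246016 ≡ 352 (mod 853)
6^128 ≡ 352^2 = 123904 ≡ 219 (mod 853)
6^256 ≡ 219^2 = 47961 ≡ 193 (mod 853)
6^512 ≡ 193^2 = 37249 ≡ 570 (mod 853)
852 = 512 + 256 + 64 + 16 + 4 in binary powers of 2.
So 6^852 ≡ 570 · 193 · 352 · 69 · 443 ≡ 1 (mod 853).
Since the result is 1, base 6 gives no evidence that 853 is composite.

1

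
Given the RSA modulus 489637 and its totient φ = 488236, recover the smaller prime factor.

φ(n) = (p−1)(q−1) = n − (p+q) + 1, so p + q = 489637 − 488236 + 1 = 1402.
p and q are the roots of t² − 1402t + 489637 = 0.
Discriminant: 1402² − 4·489637 = 1965604 − 1958548 = 7056; √7056 = 84.
q = (1402 − 84)/2 = 659, p = (1402 + 84)/2 = 743.
Check: 659 · 743 = 489637.

659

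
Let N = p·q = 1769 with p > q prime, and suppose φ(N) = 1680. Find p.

φ(n) = (p−1)(q−1) = n − (p+q) + 1, so p + q = 1769 − 1680 + 1 = 90.
p and q are the roots of t² − 90t + 1769 = 0.
Discriminant: 90² − 4·1769 = 8100 − 7076 = 1024; √1024 = 32.
q = (90 − 32)/2 = 29, p = (90 + 32)/2 = 61.
Check: 29 · 61 = 1769.

61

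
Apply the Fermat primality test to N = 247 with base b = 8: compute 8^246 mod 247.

8^1 ≡ 8 (mod 247)
8^2 ≡ 8^2 = 64 ≡ 64 (mod 247)
8^4 ≡ 64^2 = 4096 ≡ 144 (mod 247)
8^8 ≡ 144^2 = 20736 ≡ 235 (mod 247)
8^16 ≡ 235^2 = 55225 ≡ 144 (mod 247)
8^32 ≡ 144^2 = 20736 ≡ 235 (mod 247)
8^64 ≡ 235^2 = 55225 ≡ 144 (mod 247)
8^128 ≡ 144^2 = 20736 ≡ 235 (mod 247)
246 = 128 + 64 + 32 + 16 + 4 + 2 in binary powers of 2.
So 8^246 ≡ 235 · 144 · 235 · 144 · 144 · 64 ≡ 77 (mod 247).
Since 77 ≠ 1, base 8 is a Fermat witness: 247 is composite.

77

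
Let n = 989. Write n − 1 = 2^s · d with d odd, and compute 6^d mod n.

989 − 1 = 988 = 2^2 · 247, so d = 247.
6^1 ≡ 6 (mod 989)
6^2 ≡ 6^2 = 36 ≡ 36 (mod 989)
6^4 ≡ 36^2 = 1296 ≡ 307 (mod 989)
6^8 ≡ 307^2 = 94249 ≡ 294 (mod 989)
6^16 ≡ 294^2 = 86436 ≡ 393 (mod 989)
6^32 ≡ 393^2 = 154449 ≡ 165 (mod 989)
6^64 ≡ 165^2 = 27225 ≡ 522 (mod 989)
6^128 ≡ 522^2 = 272484 ≡ 509 (mod 989)
247 = 128 + 64 + 32 + 16 + 4 + 2 + 1 in binary powers of 2.
So 6^247 ≡ 509 · 522 · 165 · 393 · 307 · 36 · 6 ≡ 393 (mod 989).
Squaring chain: 393 → 165; never reaches −1, so base 6 is a Miller–Rabin witness that 989 is composite.

393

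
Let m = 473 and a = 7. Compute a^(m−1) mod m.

423

7^1 ≡ 7 (mod 473)
7^2 ≡ 7^2 = 49 ≡ 49 (mod 473)
7^4 ≡ 49^2 = 2401 ≡ 36 (mod 473)
7^8 ≡ 36^2 = 1296 ≡ 350 (mod 473)
7^16 ≡ 350^2 = 122500 ≡ 466 (mod 473)
7^32 ≡ 466^2 = 217156 ≡ 49 (mod 473)
7^64 ≡ 49^2 = 2401 ≡ 36 (mod 473)
7^128 ≡ 36^2 = 1296 ≡ 350 (mod 473)
7^256 ≡ 350^2 = 122500 ≡ 466 (mod 473)
472 = 256 + 128 + 64 + 16 + 8 in binary powers of 2.
So 7^472 ≡ 466 · 350 · 36 · 466 · 350 ≡ 423 (mod 473).
Since 423 ≠ 1, base 7 is a Fermat witness: 473 is composite.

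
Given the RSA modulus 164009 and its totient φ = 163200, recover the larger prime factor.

φ(n) = (p−1)(q−1) = n − (p+q) + 1, so p + q = 164009 − 163200 + 1 = 810.
p and q are the roots of t² − 810t + 164009 = 0.
Discriminant: 810² − 4·164009 = 656100 − 656036 = 64; √64 = 8.
q = (810 − 8)/2 = 401, p = (810 + 8)/2 = 409.
Check: 401 · 409 = 164009.

409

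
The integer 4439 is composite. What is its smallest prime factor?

4439 is odd.
Digit sum 20, not divisible by 3.
Ends in 9: not divisible by 5.
7: 4439 = 7·634 + 1
11: 4439 = 11·403 + 6
13: 4439 = 13·341 + 6
17: 4439 = 17·261 + 2
19: 4439 = 19·233 + 12
23: 4439 = 23·193

23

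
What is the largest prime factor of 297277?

297277 = 53 · 5609
5609 = 71 · 79
79 is prime.
So 297277 = 53 · 71 · 79; the largest prime factor is 79.

79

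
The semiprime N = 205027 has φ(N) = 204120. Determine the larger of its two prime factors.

φ(n) = (p−1)(q−1) = n − (p+q) + 1, so p + q = 205027 − 204120 + 1 = 908.
p and q are the roots of t² − 908t + 205027 = 0.
Discriminant: 908² − 4·205027 = 824464 − 820108 = 4356; √4356 = 66.
q = (908 − 66)/2 = 421, p = (908 + 66)/2 = 487.
Check: 421 · 487 = 205027.

487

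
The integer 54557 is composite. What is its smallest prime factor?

54557 is odd.
Digit sum 26, not divisible by 3.
Ends in 7: not divisible by 5.
7: 54557 = 7·7793 + 6
11: 54557 = 11·4959 + 8
13: 54557 = 13·4196 + 9
17: 54557 = 17·3209 + 4
19: 54557 = 19·2871 + 8
23: 54557 = 23·2372 + 1
29: 54557 = 29·1881 + 8
31: 54557 = 31·1759 + 28
37: 54557 = 37·1474 + 19
41: 54557 = 41·1330 + 27
43: 54557 = 43·1268 + 33
47: 54557 = 47·1160 + 37
53: 54557 = 53·1029 + 20
59: 54557 = 59·924 + 41
61: 54557 = 61·894 + 23
67: 54557 = 67·814 + 19
71: 54557 = 71·768 + 29
73: 54557 = 73·747 + 26
79: 54557 = 79·690 + 47
83: 54557 = 83·657 + 26
89: 54557 = 89·613

89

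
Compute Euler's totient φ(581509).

Factor: 581509 = 23 · 131 · 193.
φ(581509) = (23−1) · (131−1) · (193−1) = 22 · 130 · 192 = 549120.

549120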